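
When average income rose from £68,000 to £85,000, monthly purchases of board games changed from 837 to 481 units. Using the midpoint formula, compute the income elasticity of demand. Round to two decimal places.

ΔQ = -356, ΔI = 17000. Midpoints: Ī = 76,500, Q̄ = 659.0.
ε_I = (ΔQ/ΔI)(Ī/Q̄) = (-356/17000)(76500/659.0).
ε_I < 0, so the good is inferior.

-2.43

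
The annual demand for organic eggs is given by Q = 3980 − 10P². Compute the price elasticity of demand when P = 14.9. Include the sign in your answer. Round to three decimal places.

-2.523

At P = 14.9, Q = 1759.900.
dQ/dP = −20P = -298.
ε = (dQ/dP)(P/Q) = (-298)(14.9/1759.900).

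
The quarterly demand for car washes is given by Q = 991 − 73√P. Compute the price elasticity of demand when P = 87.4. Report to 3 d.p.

-1.106

At P = 87.4, Q = 308.538.
dQ/dP = −73/(2√P) = -3.904.
ε = (dQ/dP)(P/Q) = (-3.904)(87.4/308.538).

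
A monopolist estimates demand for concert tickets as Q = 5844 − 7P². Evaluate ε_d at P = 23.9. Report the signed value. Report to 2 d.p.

-4.33

At P = 23.9, Q = 1845.530.
dQ/dP = −14P = -334.600.
ε = (dQ/dP)(P/Q) = (-334.600)(23.9/1845.530).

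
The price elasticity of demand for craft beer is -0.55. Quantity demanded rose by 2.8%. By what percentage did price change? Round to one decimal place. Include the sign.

-5.1%

%ΔP ≈ %ΔQ / ε = (2.8%)/(-0.55) = -5.09%.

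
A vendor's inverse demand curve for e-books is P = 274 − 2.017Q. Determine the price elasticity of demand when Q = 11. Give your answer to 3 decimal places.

-11.350

At Q = 11, P = 274 − 2.017(11) = 251.81.
dP/dQ = −2.017, so dQ/dP = 1/(−2.017) = -0.496.
ε = (dQ/dP)(P/Q) = (-0.496)(251.81/11).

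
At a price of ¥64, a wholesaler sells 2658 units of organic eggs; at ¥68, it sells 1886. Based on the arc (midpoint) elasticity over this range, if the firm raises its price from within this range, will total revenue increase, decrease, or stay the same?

Arc ε = (-772/4)(66.00/2272.0) ≈ -5.607.
|ε| = 5.61 > 1, so demand is elastic. A price rise therefore reduces total revenue.

decrease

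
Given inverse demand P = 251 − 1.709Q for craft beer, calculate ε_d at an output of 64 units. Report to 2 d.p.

At Q = 64, P = 251 − 1.709(64) = 141.62.
dP/dQ = −1.709, so dQ/dP = 1/(−1.709) = -0.585.
ε = (dQ/dP)(P/Q) = (-0.585)(141.62/64).

-1.29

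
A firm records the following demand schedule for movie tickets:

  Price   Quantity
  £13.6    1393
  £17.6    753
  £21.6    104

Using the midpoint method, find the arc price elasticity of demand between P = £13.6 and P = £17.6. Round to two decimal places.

At P = 13.6, Q = 1393; at P = 17.6, Q = 753.
ΔQ = -640, ΔP = 4.0. Midpoints: P̄ = 15.60, Q̄ = 1073.0.
ε = (ΔQ/ΔP)(P̄/Q̄) = (-640/4.0)(15.60/1073.0).

-2.33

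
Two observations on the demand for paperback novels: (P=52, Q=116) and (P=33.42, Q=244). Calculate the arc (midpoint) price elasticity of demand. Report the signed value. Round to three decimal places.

-1.635

ΔQ = 244 − 116 = 128; ΔP = 33.42 − 52 = -18.58.
Midpoints: P̄ = 42.71, Q̄ = 180.0.
ε = (ΔQ/ΔP)(P̄/Q̄) = (128/-18.58)(42.71/180.0).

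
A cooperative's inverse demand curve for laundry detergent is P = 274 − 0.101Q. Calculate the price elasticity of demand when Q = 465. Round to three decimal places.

-4.834

At Q = 465, P = 274 − 0.101(465) = 227.03.
dP/dQ = −0.101, so dQ/dP = 1/(−0.101) = -9.901.
ε = (dQ/dP)(P/Q) = (-9.901)(227.03/465).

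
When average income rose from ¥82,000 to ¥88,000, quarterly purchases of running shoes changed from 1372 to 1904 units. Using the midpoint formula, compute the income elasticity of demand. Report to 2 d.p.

ΔQ = 532, ΔI = 6000. Midpoints: Ī = 85,000, Q̄ = 1638.0.
ε_I = (ΔQ/ΔI)(Ī/Q̄) = (532/6000)(85000/1638.0).

4.60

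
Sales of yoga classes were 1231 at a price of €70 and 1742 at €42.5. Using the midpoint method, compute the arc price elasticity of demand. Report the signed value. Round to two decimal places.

ΔQ = 1742 − 1231 = 511; ΔP = 42.5 − 70 = -27.5.
Midpoints: P̄ = 56.25, Q̄ = 1486.5.
ε = (ΔQ/ΔP)(P̄/Q̄) = (511/-27.5)(56.25/1486.5).

-0.70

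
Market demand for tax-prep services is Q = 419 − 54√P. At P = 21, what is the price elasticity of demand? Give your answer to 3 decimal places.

At P = 21, Q = 171.541.
dQ/dP = −54/(2√P) = -5.892.
ε = (dQ/dP)(P/Q) = (-5.892)(21/171.541).

-0.721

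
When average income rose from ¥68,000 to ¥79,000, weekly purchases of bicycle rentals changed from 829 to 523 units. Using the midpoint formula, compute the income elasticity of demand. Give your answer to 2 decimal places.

-3.02

ΔQ = -306, ΔI = 11000. Midpoints: Ī = 73,500, Q̄ = 676.0.
ε_I = (ΔQ/ΔI)(Ī/Q̄) = (-306/11000)(73500/676.0).
ε_I < 0, so the good is inferior.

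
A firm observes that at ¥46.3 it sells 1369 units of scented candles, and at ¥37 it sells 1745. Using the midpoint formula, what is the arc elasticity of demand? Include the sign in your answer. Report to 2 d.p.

-1.08

ΔQ = 1745 − 1369 = 376; ΔP = 37 − 46.3 = -9.3.
Midpoints: P̄ = 41.65, Q̄ = 1557.0.
ε = (ΔQ/ΔP)(P̄/Q̄) = (376/-9.3)(41.65/1557.0).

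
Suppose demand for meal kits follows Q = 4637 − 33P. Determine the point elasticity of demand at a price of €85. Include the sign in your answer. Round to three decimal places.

At P = 85, Q = 1832.
dQ/dP = −33.
ε = (dQ/dP)(P/Q) = (-33)(85/1832).
|ε| > 1, so demand is elastic at this price.

-1.531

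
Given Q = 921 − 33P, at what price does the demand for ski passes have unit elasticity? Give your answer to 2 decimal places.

13.95

For linear demand Q = a − bP, ε = −bP/(a − bP). |ε| = 1 when bP = a − bP, i.e. P = a/(2b).
P = 921/(2·33) = 921/66 = 13.9545.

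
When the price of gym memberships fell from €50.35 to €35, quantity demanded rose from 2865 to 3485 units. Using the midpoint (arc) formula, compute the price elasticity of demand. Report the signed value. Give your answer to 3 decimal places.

-0.543

ΔQ = 3485 − 2865 = 620; ΔP = 35 − 50.35 = -15.35.
Midpoints: P̄ = 42.67, Q̄ = 3175.0.
ε = (ΔQ/ΔP)(P̄/Q̄) = (620/-15.35)(42.67/3175.0).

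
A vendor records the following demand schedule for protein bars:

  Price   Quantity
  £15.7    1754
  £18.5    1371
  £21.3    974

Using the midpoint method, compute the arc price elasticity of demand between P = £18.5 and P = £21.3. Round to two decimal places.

At P = 18.5, Q = 1371; at P = 21.3, Q = 974.
ΔQ = -397, ΔP = 2.8. Midpoints: P̄ = 19.90, Q̄ = 1172.5.
ε = (ΔQ/ΔP)(P̄/Q̄) = (-397/2.8)(19.90/1172.5).

-2.41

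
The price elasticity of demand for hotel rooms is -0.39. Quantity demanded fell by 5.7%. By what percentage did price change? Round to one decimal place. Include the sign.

14.6%

%ΔP ≈ %ΔQ / ε = (-5.7%)/(-0.39) = 14.62%.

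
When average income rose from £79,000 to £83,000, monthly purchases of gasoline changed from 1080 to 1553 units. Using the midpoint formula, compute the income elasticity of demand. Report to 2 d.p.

ΔQ = 473, ΔI = 4000. Midpoints: Ī = 81,000, Q̄ = 1316.5.
ε_I = (ΔQ/ΔI)(Ī/Q̄) = (473/4000)(81000/1316.5).

7.28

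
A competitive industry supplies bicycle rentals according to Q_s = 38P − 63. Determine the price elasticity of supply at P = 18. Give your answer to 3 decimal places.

At P = 18, Q_s = 621.
dQ_s/dP = 38.
ε_s = (dQ_s/dP)(P/Q_s) = (38)(18/621).

1.101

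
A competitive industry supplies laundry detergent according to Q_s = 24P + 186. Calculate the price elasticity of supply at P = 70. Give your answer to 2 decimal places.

0.90

At P = 70, Q_s = 1866.
dQ_s/dP = 24.
ε_s = (dQ_s/dP)(P/Q_s) = (24)(70/1866).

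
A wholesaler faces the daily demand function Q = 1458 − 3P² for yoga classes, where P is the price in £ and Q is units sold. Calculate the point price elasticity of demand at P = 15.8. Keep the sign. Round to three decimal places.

-2.112

At P = 15.8, Q = 709.080.
dQ/dP = −6P = -94.800.
ε = (dQ/dP)(P/Q) = (-94.800)(15.8/709.080).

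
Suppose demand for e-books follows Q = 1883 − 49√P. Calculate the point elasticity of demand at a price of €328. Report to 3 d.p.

-0.446

At P = 328, Q = 995.572.
dQ/dP = −49/(2√P) = -1.353.
ε = (dQ/dP)(P/Q) = (-1.353)(328/995.572).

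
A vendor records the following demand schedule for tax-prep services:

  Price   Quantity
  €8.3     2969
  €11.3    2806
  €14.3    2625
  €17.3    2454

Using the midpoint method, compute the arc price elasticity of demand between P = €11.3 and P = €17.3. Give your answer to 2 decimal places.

At P = 11.3, Q = 2806; at P = 17.3, Q = 2454.
ΔQ = -352, ΔP = 6.0. Midpoints: P̄ = 14.30, Q̄ = 2630.0.
ε = (ΔQ/ΔP)(P̄/Q̄) = (-352/6.0)(14.30/2630.0).

-0.32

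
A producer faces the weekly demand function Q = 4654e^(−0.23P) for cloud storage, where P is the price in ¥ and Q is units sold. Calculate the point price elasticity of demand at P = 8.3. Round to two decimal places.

-1.91

At P = 8.3, Q = 689.856.
dQ/dP = −0.23·4654e^(−0.23P) = −0.23Q = -158.667.
ε = (dQ/dP)(P/Q) = (-158.667)(8.3/689.856).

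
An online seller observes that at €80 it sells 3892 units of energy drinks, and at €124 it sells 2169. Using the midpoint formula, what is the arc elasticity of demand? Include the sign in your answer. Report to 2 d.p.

-1.32

ΔQ = 2169 − 3892 = -1723; ΔP = 124 − 80 = 44.
Midpoints: P̄ = 102.00, Q̄ = 3030.5.
ε = (ΔQ/ΔP)(P̄/Q̄) = (-1723/44)(102.00/3030.5).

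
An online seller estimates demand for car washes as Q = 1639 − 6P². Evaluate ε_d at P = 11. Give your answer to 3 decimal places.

At P = 11, Q = 913.
dQ/dP = −12P = -132.
ε = (dQ/dP)(P/Q) = (-132)(11/913).
|ε| > 1, so demand is elastic at this price.

-1.590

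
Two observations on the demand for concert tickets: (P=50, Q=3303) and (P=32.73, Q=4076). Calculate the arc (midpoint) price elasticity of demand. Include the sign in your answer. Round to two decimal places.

-0.50

ΔQ = 4076 − 3303 = 773; ΔP = 32.73 − 50 = -17.27.
Midpoints: P̄ = 41.36, Q̄ = 3689.5.
ε = (ΔQ/ΔP)(P̄/Q̄) = (773/-17.27)(41.36/3689.5).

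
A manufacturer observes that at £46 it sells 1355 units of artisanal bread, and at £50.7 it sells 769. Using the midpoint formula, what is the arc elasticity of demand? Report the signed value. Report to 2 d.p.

-5.68

ΔQ = 769 − 1355 = -586; ΔP = 50.7 − 46 = 4.7.
Midpoints: P̄ = 48.35, Q̄ = 1062.0.
ε = (ΔQ/ΔP)(P̄/Q̄) = (-586/4.7)(48.35/1062.0).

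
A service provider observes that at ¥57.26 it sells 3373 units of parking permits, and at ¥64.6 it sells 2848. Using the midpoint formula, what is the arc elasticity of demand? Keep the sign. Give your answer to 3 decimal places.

-1.401

ΔQ = 2848 − 3373 = -525; ΔP = 64.6 − 57.26 = 7.34.
Midpoints: P̄ = 60.93, Q̄ = 3110.5.
ε = (ΔQ/ΔP)(P̄/Q̄) = (-525/7.34)(60.93/3110.5).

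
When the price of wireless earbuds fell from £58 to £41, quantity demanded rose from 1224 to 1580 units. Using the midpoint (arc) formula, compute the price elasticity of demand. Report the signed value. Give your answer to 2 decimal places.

ΔQ = 1580 − 1224 = 356; ΔP = 41 − 58 = -17.
Midpoints: P̄ = 49.50, Q̄ = 1402.0.
ε = (ΔQ/ΔP)(P̄/Q̄) = (356/-17)(49.50/1402.0).

-0.74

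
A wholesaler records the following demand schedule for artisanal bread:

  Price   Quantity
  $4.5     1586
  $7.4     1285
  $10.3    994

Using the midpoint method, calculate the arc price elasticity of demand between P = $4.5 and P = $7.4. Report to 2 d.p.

At P = 4.5, Q = 1586; at P = 7.4, Q = 1285.
ΔQ = -301, ΔP = 2.9. Midpoints: P̄ = 5.95, Q̄ = 1435.5.
ε = (ΔQ/ΔP)(P̄/Q̄) = (-301/2.9)(5.95/1435.5).

-0.43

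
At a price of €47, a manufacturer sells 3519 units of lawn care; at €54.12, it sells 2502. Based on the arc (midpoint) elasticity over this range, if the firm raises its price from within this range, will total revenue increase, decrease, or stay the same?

decrease

Arc ε = (-1017/7.12)(50.56/3010.5) ≈ -2.399.
|ε| = 2.40 > 1, so demand is elastic. A price rise therefore reduces total revenue.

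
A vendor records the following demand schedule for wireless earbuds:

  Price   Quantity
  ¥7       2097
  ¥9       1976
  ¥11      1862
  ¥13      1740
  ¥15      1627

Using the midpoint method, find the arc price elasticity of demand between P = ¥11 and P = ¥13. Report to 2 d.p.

At P = 11, Q = 1862; at P = 13, Q = 1740.
ΔQ = -122, ΔP = 2. Midpoints: P̄ = 12.00, Q̄ = 1801.0.
ε = (ΔQ/ΔP)(P̄/Q̄) = (-122/2)(12.00/1801.0).

-0.41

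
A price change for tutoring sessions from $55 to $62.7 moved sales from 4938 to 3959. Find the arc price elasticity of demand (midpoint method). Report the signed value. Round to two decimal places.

-1.68

ΔQ = 3959 − 4938 = -979; ΔP = 62.7 − 55 = 7.7.
Midpoints: P̄ = 58.85, Q̄ = 4448.5.
ε = (ΔQ/ΔP)(P̄/Q̄) = (-979/7.7)(58.85/4448.5).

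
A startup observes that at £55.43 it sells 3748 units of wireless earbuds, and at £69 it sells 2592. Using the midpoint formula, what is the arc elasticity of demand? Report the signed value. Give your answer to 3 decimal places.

-1.672

ΔQ = 2592 − 3748 = -1156; ΔP = 69 − 55.43 = 13.57.
Midpoints: P̄ = 62.22, Q̄ = 3170.0.
ε = (ΔQ/ΔP)(P̄/Q̄) = (-1156/13.57)(62.22/3170.0).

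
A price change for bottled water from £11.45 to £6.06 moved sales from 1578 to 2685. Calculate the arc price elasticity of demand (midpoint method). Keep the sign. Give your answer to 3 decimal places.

ΔQ = 2685 − 1578 = 1107; ΔP = 6.06 − 11.45 = -5.39.
Midpoints: P̄ = 8.75, Q̄ = 2131.5.
ε = (ΔQ/ΔP)(P̄/Q̄) = (1107/-5.39)(8.75/2131.5).

-0.844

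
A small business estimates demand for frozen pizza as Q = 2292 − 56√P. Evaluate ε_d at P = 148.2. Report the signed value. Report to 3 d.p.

-0.212

At P = 148.2, Q = 1610.270.
dQ/dP = −56/(2√P) = -2.300.
ε = (dQ/dP)(P/Q) = (-2.300)(148.2/1610.270).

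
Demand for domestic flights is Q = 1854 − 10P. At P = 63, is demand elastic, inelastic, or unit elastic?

inelastic

Q = 1224, dQ/dP = -10.
ε = (dQ/dP)(P/Q) ≈ -0.515.
|ε| = 0.51 < 1.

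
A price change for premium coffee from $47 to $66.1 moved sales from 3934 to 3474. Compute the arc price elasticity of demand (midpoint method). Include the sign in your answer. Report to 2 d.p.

ΔQ = 3474 − 3934 = -460; ΔP = 66.1 − 47 = 19.1.
Midpoints: P̄ = 56.55, Q̄ = 3704.0.
ε = (ΔQ/ΔP)(P̄/Q̄) = (-460/19.1)(56.55/3704.0).

-0.37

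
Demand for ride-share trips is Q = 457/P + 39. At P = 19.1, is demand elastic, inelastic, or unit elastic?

inelastic

Q = 62.927, dQ/dP = -1.253.
ε = (dQ/dP)(P/Q) ≈ -0.380.
|ε| = 0.38 < 1.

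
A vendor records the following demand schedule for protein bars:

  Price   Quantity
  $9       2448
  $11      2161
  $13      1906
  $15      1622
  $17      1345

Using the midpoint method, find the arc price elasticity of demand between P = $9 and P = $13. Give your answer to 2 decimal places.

-0.68

At P = 9, Q = 2448; at P = 13, Q = 1906.
ΔQ = -542, ΔP = 4. Midpoints: P̄ = 11.00, Q̄ = 2177.0.
ε = (ΔQ/ΔP)(P̄/Q̄) = (-542/4)(11.00/2177.0).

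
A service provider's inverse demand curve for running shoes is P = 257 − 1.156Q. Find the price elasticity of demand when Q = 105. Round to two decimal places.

-1.12

At Q = 105, P = 257 − 1.156(105) = 135.62.
dP/dQ = −1.156, so dQ/dP = 1/(−1.156) = -0.865.
ε = (dQ/dP)(P/Q) = (-0.865)(135.62/105).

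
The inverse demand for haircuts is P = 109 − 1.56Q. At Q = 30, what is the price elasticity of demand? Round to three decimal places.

-1.329

At Q = 30, P = 109 − 1.56(30) = 62.20.
dP/dQ = −1.56, so dQ/dP = 1/(−1.56) = -0.641.
ε = (dQ/dP)(P/Q) = (-0.641)(62.20/30).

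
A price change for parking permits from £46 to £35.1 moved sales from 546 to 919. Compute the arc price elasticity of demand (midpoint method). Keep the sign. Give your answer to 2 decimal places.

ΔQ = 919 − 546 = 373; ΔP = 35.1 − 46 = -10.9.
Midpoints: P̄ = 40.55, Q̄ = 732.5.
ε = (ΔQ/ΔP)(P̄/Q̄) = (373/-10.9)(40.55/732.5).

-1.89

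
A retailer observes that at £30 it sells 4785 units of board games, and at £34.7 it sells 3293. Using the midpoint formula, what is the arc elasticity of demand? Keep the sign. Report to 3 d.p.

-2.543

ΔQ = 3293 − 4785 = -1492; ΔP = 34.7 − 30 = 4.7.
Midpoints: P̄ = 32.35, Q̄ = 4039.0.
ε = (ΔQ/ΔP)(P̄/Q̄) = (-1492/4.7)(32.35/4039.0).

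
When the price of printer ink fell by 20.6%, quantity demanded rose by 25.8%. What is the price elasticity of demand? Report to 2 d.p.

-1.25

ε = %ΔQ / %ΔP = (25.8)/(-20.6) = -1.252.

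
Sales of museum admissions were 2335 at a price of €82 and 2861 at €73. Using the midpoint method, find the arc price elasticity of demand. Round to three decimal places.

-1.743

ΔQ = 2861 − 2335 = 526; ΔP = 73 − 82 = -9.
Midpoints: P̄ = 77.50, Q̄ = 2598.0.
ε = (ΔQ/ΔP)(P̄/Q̄) = (526/-9)(77.50/2598.0).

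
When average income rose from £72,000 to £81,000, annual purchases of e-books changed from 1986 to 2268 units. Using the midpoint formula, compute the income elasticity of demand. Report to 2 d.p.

1.13

ΔQ = 282, ΔI = 9000. Midpoints: Ī = 76,500, Q̄ = 2127.0.
ε_I = (ΔQ/ΔI)(Ī/Q̄) = (282/9000)(76500/2127.0).
ε_I > 0, so the good is normal.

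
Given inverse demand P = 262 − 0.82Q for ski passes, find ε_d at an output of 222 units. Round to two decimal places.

At Q = 222, P = 262 − 0.82(222) = 79.96.
dP/dQ = −0.82, so dQ/dP = 1/(−0.82) = -1.220.
ε = (dQ/dP)(P/Q) = (-1.220)(79.96/222).

-0.44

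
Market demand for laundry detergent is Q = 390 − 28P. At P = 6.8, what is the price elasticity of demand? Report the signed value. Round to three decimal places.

At P = 6.8, Q = 199.600.
dQ/dP = −28.
ε = (dQ/dP)(P/Q) = (-28)(6.8/199.600).

-0.954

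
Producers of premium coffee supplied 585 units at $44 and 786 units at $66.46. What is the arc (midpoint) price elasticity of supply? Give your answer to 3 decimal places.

ΔQ = 786 − 585 = 201; ΔP = 66.46 − 44 = 22.46.
Midpoints: P̄ = 55.23, Q̄ = 685.5.
ε_s = (ΔQ/ΔP)(P̄/Q̄) = (201/22.46)(55.23/685.5).

0.721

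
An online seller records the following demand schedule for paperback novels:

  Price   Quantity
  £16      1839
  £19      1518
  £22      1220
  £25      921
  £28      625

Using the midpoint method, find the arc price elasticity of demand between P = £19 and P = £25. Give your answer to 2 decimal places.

-1.79

At P = 19, Q = 1518; at P = 25, Q = 921.
ΔQ = -597, ΔP = 6. Midpoints: P̄ = 22.00, Q̄ = 1219.5.
ε = (ΔQ/ΔP)(P̄/Q̄) = (-597/6)(22.00/1219.5).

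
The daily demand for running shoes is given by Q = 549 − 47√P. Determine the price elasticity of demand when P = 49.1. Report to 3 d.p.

At P = 49.1, Q = 219.664.
dQ/dP = −47/(2√P) = -3.354.
ε = (dQ/dP)(P/Q) = (-3.354)(49.1/219.664).

-0.750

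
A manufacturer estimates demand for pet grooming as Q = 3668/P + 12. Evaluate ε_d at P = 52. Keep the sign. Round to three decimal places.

-0.855

At P = 52, Q = 82.538.
dQ/dP = −3668/P² = -1.357.
ε = (dQ/dP)(P/Q) = (-1.357)(52/82.538).
|ε| < 1, so demand is inelastic at this price.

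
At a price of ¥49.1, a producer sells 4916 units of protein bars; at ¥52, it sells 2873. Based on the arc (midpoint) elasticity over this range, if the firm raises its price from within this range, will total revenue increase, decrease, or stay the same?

Arc ε = (-2043/2.9)(50.55/3894.5) ≈ -9.144.
|ε| = 9.14 > 1, so demand is elastic. A price rise therefore reduces total revenue.

decrease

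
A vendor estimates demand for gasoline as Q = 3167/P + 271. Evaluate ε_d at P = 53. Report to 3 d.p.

-0.181

At P = 53, Q = 330.755.
dQ/dP = −3167/P² = -1.127.
ε = (dQ/dP)(P/Q) = (-1.127)(53/330.755).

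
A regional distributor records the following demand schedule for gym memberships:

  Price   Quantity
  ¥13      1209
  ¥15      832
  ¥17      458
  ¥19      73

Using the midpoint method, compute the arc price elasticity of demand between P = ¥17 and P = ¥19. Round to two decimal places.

At P = 17, Q = 458; at P = 19, Q = 73.
ΔQ = -385, ΔP = 2. Midpoints: P̄ = 18.00, Q̄ = 265.5.
ε = (ΔQ/ΔP)(P̄/Q̄) = (-385/2)(18.00/265.5).

-13.05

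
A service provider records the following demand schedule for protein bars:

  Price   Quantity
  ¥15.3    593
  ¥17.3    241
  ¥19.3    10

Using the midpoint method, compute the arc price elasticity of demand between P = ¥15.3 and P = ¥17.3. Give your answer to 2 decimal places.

At P = 15.3, Q = 593; at P = 17.3, Q = 241.
ΔQ = -352, ΔP = 2.0. Midpoints: P̄ = 16.30, Q̄ = 417.0.
ε = (ΔQ/ΔP)(P̄/Q̄) = (-352/2.0)(16.30/417.0).

-6.88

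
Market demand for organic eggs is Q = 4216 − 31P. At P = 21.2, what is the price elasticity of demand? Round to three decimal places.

At P = 21.2, Q = 3558.800.
dQ/dP = −31.
ε = (dQ/dP)(P/Q) = (-31)(21.2/3558.800).

-0.185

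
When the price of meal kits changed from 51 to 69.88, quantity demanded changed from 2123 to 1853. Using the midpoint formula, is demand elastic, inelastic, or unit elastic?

inelastic

Arc ε ≈ -0.435.
|ε| = 0.43 < 1.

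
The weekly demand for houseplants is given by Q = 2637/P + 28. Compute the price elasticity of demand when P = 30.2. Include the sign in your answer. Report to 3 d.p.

-0.757

At P = 30.2, Q = 115.318.
dQ/dP = −2637/P² = -2.891.
ε = (dQ/dP)(P/Q) = (-2.891)(30.2/115.318).
|ε| < 1, so demand is inelastic at this price.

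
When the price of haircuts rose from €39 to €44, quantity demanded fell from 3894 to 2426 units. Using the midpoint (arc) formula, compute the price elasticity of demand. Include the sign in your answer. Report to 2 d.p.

ΔQ = 2426 − 3894 = -1468; ΔP = 44 − 39 = 5.
Midpoints: P̄ = 41.50, Q̄ = 3160.0.
ε = (ΔQ/ΔP)(P̄/Q̄) = (-1468/5)(41.50/3160.0).

-3.86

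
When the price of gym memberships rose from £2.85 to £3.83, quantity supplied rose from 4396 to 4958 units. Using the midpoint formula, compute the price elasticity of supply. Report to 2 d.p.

ΔQ = 4958 − 4396 = 562; ΔP = 3.83 − 2.85 = 0.98.
Midpoints: P̄ = 3.34, Q̄ = 4677.0.
ε_s = (ΔQ/ΔP)(P̄/Q̄) = (562/0.98)(3.34/4677.0).

0.41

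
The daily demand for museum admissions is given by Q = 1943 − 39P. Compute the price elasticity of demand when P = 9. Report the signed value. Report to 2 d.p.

At P = 9, Q = 1592.
dQ/dP = −39.
ε = (dQ/dP)(P/Q) = (-39)(9/1592).

-0.22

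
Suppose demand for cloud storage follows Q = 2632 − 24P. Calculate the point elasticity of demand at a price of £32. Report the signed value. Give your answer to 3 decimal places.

At P = 32, Q = 1864.
dQ/dP = −24.
ε = (dQ/dP)(P/Q) = (-24)(32/1864).

-0.412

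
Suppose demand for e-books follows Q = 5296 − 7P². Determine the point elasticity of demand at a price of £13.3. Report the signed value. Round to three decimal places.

At P = 13.3, Q = 4057.770.
dQ/dP = −14P = -186.200.
ε = (dQ/dP)(P/Q) = (-186.200)(13.3/4057.770).

-0.610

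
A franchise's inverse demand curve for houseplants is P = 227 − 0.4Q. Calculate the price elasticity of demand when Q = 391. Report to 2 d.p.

-0.45

At Q = 391, P = 227 − 0.4(391) = 70.60.
dP/dQ = −0.4, so dQ/dP = 1/(−0.4) = -2.500.
ε = (dQ/dP)(P/Q) = (-2.500)(70.60/391).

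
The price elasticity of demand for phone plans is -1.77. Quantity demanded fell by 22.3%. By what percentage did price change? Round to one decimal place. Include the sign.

%ΔP ≈ %ΔQ / ε = (-22.3%)/(-1.77) = 12.60%.

12.6%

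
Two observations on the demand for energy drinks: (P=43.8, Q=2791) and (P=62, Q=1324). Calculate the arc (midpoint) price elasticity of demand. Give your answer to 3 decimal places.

-2.072

ΔQ = 1324 − 2791 = -1467; ΔP = 62 − 43.8 = 18.2.
Midpoints: P̄ = 52.90, Q̄ = 2057.5.
ε = (ΔQ/ΔP)(P̄/Q̄) = (-1467/18.2)(52.90/2057.5).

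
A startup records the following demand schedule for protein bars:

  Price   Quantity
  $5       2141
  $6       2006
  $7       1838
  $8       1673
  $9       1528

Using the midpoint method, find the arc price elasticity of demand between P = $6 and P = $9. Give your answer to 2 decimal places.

-0.68

At P = 6, Q = 2006; at P = 9, Q = 1528.
ΔQ = -478, ΔP = 3. Midpoints: P̄ = 7.50, Q̄ = 1767.0.
ε = (ΔQ/ΔP)(P̄/Q̄) = (-478/3)(7.50/1767.0).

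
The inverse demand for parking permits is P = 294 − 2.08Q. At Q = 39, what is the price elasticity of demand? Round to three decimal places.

-2.624

At Q = 39, P = 294 − 2.08(39) = 212.88.
dP/dQ = −2.08, so dQ/dP = 1/(−2.08) = -0.481.
ε = (dQ/dP)(P/Q) = (-0.481)(212.88/39).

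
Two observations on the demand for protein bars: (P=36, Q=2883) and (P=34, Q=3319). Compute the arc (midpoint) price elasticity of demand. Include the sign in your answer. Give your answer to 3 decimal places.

-2.460

ΔQ = 3319 − 2883 = 436; ΔP = 34 − 36 = -2.
Midpoints: P̄ = 35.00, Q̄ = 3101.0.
ε = (ΔQ/ΔP)(P̄/Q̄) = (436/-2)(35.00/3101.0).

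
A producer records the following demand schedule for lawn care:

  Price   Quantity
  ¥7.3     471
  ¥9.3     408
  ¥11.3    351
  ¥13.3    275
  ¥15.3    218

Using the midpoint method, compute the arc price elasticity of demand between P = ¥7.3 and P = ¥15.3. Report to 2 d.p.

At P = 7.3, Q = 471; at P = 15.3, Q = 218.
ΔQ = -253, ΔP = 8.0. Midpoints: P̄ = 11.30, Q̄ = 344.5.
ε = (ΔQ/ΔP)(P̄/Q̄) = (-253/8.0)(11.30/344.5).

-1.04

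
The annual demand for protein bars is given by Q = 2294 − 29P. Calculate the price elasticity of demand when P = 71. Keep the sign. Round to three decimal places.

-8.762

At P = 71, Q = 235.
dQ/dP = −29.
ε = (dQ/dP)(P/Q) = (-29)(71/235).
|ε| > 1, so demand is elastic at this price.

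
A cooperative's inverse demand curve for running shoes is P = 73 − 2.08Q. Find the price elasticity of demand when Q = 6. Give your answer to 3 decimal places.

-4.849

At Q = 6, P = 73 − 2.08(6) = 60.52.
dP/dQ = −2.08, so dQ/dP = 1/(−2.08) = -0.481.
ε = (dQ/dP)(P/Q) = (-0.481)(60.52/6).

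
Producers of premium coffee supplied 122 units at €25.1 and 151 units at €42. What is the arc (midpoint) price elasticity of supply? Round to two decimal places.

ΔQ = 151 − 122 = 29; ΔP = 42 − 25.1 = 16.9.
Midpoints: P̄ = 33.55, Q̄ = 136.5.
ε_s = (ΔQ/ΔP)(P̄/Q̄) = (29/16.9)(33.55/136.5).

0.42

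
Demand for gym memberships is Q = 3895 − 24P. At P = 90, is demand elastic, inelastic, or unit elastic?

Q = 1735, dQ/dP = -24.
ε = (dQ/dP)(P/Q) ≈ -1.245.
|ε| = 1.24 > 1.

elastic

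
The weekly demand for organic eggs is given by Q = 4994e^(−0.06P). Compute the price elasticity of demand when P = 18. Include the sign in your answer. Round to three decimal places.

At P = 18, Q = 1695.940.
dQ/dP = −0.06·4994e^(−0.06P) = −0.06Q = -101.756.
ε = (dQ/dP)(P/Q) = (-101.756)(18/1695.940).
|ε| > 1, so demand is elastic at this price.

-1.080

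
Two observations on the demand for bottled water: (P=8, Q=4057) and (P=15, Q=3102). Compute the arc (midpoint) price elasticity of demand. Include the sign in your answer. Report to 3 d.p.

ΔQ = 3102 − 4057 = -955; ΔP = 15 − 8 = 7.
Midpoints: P̄ = 11.50, Q̄ = 3579.5.
ε = (ΔQ/ΔP)(P̄/Q̄) = (-955/7)(11.50/3579.5).

-0.438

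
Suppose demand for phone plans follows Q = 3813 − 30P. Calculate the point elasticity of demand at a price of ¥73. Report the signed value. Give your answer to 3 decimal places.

-1.349

At P = 73, Q = 1623.
dQ/dP = −30.
ε = (dQ/dP)(P/Q) = (-30)(73/1623).
|ε| > 1, so demand is elastic at this price.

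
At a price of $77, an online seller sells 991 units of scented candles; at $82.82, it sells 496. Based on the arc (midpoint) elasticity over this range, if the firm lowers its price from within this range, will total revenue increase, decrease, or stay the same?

increase

Arc ε = (-495/5.82)(79.91/743.5) ≈ -9.141.
|ε| = 9.14 > 1, so demand is elastic. A price cut therefore raises total revenue.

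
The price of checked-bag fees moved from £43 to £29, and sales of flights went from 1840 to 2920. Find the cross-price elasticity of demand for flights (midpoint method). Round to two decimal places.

-1.17

ΔQ_x = 2920 − 1840 = 1080; ΔP_y = 29 − 43 = -14.
Midpoints: P̄_y = 36.00, Q̄_x = 2380.0.
ε_xy = (ΔQ_x/ΔP_y)(P̄_y/Q̄_x) = (1080/-14)(36.00/2380.0).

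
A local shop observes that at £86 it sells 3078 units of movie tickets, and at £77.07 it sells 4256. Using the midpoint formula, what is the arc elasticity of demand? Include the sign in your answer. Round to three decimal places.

-2.933

ΔQ = 4256 − 3078 = 1178; ΔP = 77.07 − 86 = -8.93.
Midpoints: P̄ = 81.53, Q̄ = 3667.0.
ε = (ΔQ/ΔP)(P̄/Q̄) = (1178/-8.93)(81.53/3667.0).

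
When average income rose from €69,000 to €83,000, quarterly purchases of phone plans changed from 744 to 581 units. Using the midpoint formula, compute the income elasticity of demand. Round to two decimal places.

ΔQ = -163, ΔI = 14000. Midpoints: Ī = 76,000, Q̄ = 662.5.
ε_I = (ΔQ/ΔI)(Ī/Q̄) = (-163/14000)(76000/662.5).
ε_I < 0, so the good is inferior.

-1.34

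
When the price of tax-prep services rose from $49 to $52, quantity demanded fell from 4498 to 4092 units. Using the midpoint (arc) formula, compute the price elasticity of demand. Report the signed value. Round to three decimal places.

-1.591

ΔQ = 4092 − 4498 = -406; ΔP = 52 − 49 = 3.
Midpoints: P̄ = 50.50, Q̄ = 4295.0.
ε = (ΔQ/ΔP)(P̄/Q̄) = (-406/3)(50.50/4295.0).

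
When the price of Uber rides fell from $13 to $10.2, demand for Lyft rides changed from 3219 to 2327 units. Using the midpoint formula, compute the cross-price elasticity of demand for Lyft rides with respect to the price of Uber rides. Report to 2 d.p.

ΔQ_x = 2327 − 3219 = -892; ΔP_y = 10.2 − 13 = -2.8.
Midpoints: P̄_y = 11.60, Q̄_x = 2773.0.
ε_xy = (ΔQ_x/ΔP_y)(P̄_y/Q̄_x) = (-892/-2.8)(11.60/2773.0).
ε_xy > 0, so the goods are substitutes.

1.33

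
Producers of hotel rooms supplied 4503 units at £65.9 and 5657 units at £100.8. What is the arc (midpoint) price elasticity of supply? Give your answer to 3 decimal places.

ΔQ = 5657 − 4503 = 1154; ΔP = 100.8 − 65.9 = 34.9.
Midpoints: P̄ = 83.35, Q̄ = 5080.0.
ε_s = (ΔQ/ΔP)(P̄/Q̄) = (1154/34.9)(83.35/5080.0).

0.543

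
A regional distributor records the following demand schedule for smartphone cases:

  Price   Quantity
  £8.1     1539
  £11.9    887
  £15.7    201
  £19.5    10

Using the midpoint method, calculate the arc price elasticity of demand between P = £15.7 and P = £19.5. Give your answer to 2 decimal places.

At P = 15.7, Q = 201; at P = 19.5, Q = 10.
ΔQ = -191, ΔP = 3.8. Midpoints: P̄ = 17.60, Q̄ = 105.5.
ε = (ΔQ/ΔP)(P̄/Q̄) = (-191/3.8)(17.60/105.5).

-8.39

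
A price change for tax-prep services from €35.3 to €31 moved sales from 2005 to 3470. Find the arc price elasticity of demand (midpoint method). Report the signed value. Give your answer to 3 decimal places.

ΔQ = 3470 − 2005 = 1465; ΔP = 31 − 35.3 = -4.3.
Midpoints: P̄ = 33.15, Q̄ = 2737.5.
ε = (ΔQ/ΔP)(P̄/Q̄) = (1465/-4.3)(33.15/2737.5).

-4.126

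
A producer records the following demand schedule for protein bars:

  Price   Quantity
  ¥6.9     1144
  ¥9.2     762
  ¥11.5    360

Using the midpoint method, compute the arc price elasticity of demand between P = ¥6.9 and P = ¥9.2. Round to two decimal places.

-1.40

At P = 6.9, Q = 1144; at P = 9.2, Q = 762.
ΔQ = -382, ΔP = 2.3. Midpoints: P̄ = 8.05, Q̄ = 953.0.
ε = (ΔQ/ΔP)(P̄/Q̄) = (-382/2.3)(8.05/953.0).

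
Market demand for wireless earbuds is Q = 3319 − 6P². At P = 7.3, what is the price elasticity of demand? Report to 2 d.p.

At P = 7.3, Q = 2999.260.
dQ/dP = −12P = -87.600.
ε = (dQ/dP)(P/Q) = (-87.600)(7.3/2999.260).
|ε| < 1, so demand is inelastic at this price.

-0.21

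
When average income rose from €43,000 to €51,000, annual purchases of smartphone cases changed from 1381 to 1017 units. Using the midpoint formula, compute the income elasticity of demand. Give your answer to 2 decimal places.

-1.78

ΔQ = -364, ΔI = 8000. Midpoints: Ī = 47,000, Q̄ = 1199.0.
ε_I = (ΔQ/ΔI)(Ī/Q̄) = (-364/8000)(47000/1199.0).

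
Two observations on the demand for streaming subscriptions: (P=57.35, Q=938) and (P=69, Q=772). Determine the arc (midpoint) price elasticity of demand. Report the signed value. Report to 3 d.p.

-1.053

ΔQ = 772 − 938 = -166; ΔP = 69 − 57.35 = 11.65.
Midpoints: P̄ = 63.17, Q̄ = 855.0.
ε = (ΔQ/ΔP)(P̄/Q̄) = (-166/11.65)(63.17/855.0).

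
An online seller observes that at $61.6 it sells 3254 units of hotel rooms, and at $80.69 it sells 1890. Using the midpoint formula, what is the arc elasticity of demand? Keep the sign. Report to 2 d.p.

-1.98

ΔQ = 1890 − 3254 = -1364; ΔP = 80.69 − 61.6 = 19.09.
Midpoints: P̄ = 71.14, Q̄ = 2572.0.
ε = (ΔQ/ΔP)(P̄/Q̄) = (-1364/19.09)(71.14/2572.0).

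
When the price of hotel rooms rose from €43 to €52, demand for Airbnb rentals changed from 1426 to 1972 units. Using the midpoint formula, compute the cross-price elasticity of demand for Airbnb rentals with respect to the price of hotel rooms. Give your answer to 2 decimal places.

1.70

ΔQ_x = 1972 − 1426 = 546; ΔP_y = 52 − 43 = 9.
Midpoints: P̄_y = 47.50, Q̄_x = 1699.0.
ε_xy = (ΔQ_x/ΔP_y)(P̄_y/Q̄_x) = (546/9)(47.50/1699.0).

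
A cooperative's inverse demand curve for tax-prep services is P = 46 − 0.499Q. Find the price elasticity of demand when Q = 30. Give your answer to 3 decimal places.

At Q = 30, P = 46 − 0.499(30) = 31.03.
dP/dQ = −0.499, so dQ/dP = 1/(−0.499) = -2.004.
ε = (dQ/dP)(P/Q) = (-2.004)(31.03/30).

-2.073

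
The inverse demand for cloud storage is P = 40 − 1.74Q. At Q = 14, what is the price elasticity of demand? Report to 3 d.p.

At Q = 14, P = 40 − 1.74(14) = 15.64.
dP/dQ = −1.74, so dQ/dP = 1/(−1.74) = -0.575.
ε = (dQ/dP)(P/Q) = (-0.575)(15.64/14).

-0.642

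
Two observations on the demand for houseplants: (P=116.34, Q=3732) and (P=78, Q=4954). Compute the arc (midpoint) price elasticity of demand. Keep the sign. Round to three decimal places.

ΔQ = 4954 − 3732 = 1222; ΔP = 78 − 116.34 = -38.34.
Midpoints: P̄ = 97.17, Q̄ = 4343.0.
ε = (ΔQ/ΔP)(P̄/Q̄) = (1222/-38.34)(97.17/4343.0).

-0.713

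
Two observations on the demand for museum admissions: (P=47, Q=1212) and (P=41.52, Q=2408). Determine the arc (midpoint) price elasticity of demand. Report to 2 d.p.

ΔQ = 2408 − 1212 = 1196; ΔP = 41.52 − 47 = -5.48.
Midpoints: P̄ = 44.26, Q̄ = 1810.0.
ε = (ΔQ/ΔP)(P̄/Q̄) = (1196/-5.48)(44.26/1810.0).

-5.34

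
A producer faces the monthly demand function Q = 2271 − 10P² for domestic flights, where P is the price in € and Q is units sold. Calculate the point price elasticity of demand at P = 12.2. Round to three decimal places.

At P = 12.2, Q = 782.600.
dQ/dP = −20P = -244.
ε = (dQ/dP)(P/Q) = (-244)(12.2/782.600).
|ε| > 1, so demand is elastic at this price.

-3.804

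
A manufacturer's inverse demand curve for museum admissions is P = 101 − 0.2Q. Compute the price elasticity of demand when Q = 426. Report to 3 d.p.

-0.185

At Q = 426, P = 101 − 0.2(426) = 15.80.
dP/dQ = −0.2, so dQ/dP = 1/(−0.2) = -5.000.
ε = (dQ/dP)(P/Q) = (-5.000)(15.80/426).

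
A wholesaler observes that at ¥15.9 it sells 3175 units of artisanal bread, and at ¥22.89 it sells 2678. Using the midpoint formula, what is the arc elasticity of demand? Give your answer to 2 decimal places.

-0.47

ΔQ = 2678 − 3175 = -497; ΔP = 22.89 − 15.9 = 6.99.
Midpoints: P̄ = 19.39, Q̄ = 2926.5.
ε = (ΔQ/ΔP)(P̄/Q̄) = (-497/6.99)(19.39/2926.5).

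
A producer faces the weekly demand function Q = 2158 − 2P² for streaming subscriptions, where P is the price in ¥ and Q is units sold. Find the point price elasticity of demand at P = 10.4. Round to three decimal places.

-0.223

At P = 10.4, Q = 1941.680.
dQ/dP = −4P = -41.600.
ε = (dQ/dP)(P/Q) = (-41.600)(10.4/1941.680).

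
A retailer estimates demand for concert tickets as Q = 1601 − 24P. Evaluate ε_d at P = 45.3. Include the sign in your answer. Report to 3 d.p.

At P = 45.3, Q = 513.800.
dQ/dP = −24.
ε = (dQ/dP)(P/Q) = (-24)(45.3/513.800).

-2.116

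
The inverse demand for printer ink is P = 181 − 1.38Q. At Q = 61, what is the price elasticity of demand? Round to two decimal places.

-1.15

At Q = 61, P = 181 − 1.38(61) = 96.82.
dP/dQ = −1.38, so dQ/dP = 1/(−1.38) = -0.725.
ε = (dQ/dP)(P/Q) = (-0.725)(96.82/61).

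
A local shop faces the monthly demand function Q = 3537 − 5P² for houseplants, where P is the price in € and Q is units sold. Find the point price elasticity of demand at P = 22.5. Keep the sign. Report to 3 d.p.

At P = 22.5, Q = 1005.750.
dQ/dP = −10P = -225.
ε = (dQ/dP)(P/Q) = (-225)(22.5/1005.750).

-5.034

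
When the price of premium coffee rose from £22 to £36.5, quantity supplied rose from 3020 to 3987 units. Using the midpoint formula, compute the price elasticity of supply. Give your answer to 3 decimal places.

0.557

ΔQ = 3987 − 3020 = 967; ΔP = 36.5 − 22 = 14.5.
Midpoints: P̄ = 29.25, Q̄ = 3503.5.
ε_s = (ΔQ/ΔP)(P̄/Q̄) = (967/14.5)(29.25/3503.5).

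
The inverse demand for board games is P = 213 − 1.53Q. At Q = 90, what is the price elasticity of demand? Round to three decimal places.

At Q = 90, P = 213 − 1.53(90) = 75.30.
dP/dQ = −1.53, so dQ/dP = 1/(−1.53) = -0.654.
ε = (dQ/dP)(P/Q) = (-0.654)(75.30/90).

-0.547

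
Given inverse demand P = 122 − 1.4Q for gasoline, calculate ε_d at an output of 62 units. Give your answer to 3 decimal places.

At Q = 62, P = 122 − 1.4(62) = 35.20.
dP/dQ = −1.4, so dQ/dP = 1/(−1.4) = -0.714.
ε = (dQ/dP)(P/Q) = (-0.714)(35.20/62).

-0.406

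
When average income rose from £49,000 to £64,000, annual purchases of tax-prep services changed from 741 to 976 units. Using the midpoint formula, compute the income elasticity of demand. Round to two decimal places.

1.03

ΔQ = 235, ΔI = 15000. Midpoints: Ī = 56,500, Q̄ = 858.5.
ε_I = (ΔQ/ΔI)(Ī/Q̄) = (235/15000)(56500/858.5).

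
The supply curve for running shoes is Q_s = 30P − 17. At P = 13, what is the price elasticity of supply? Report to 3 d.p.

1.046

At P = 13, Q_s = 373.
dQ_s/dP = 30.
ε_s = (dQ_s/dP)(P/Q_s) = (30)(13/373).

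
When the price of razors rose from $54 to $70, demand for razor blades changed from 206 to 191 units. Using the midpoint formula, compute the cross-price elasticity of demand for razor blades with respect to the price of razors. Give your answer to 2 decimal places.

-0.29

ΔQ_x = 191 − 206 = -15; ΔP_y = 70 − 54 = 16.
Midpoints: P̄_y = 62.00, Q̄_x = 198.5.
ε_xy = (ΔQ_x/ΔP_y)(P̄_y/Q̄_x) = (-15/16)(62.00/198.5).
ε_xy < 0, so the goods are complements.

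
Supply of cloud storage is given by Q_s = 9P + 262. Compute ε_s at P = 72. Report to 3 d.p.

0.712

At P = 72, Q_s = 910.
dQ_s/dP = 9.
ε_s = (dQ_s/dP)(P/Q_s) = (9)(72/910).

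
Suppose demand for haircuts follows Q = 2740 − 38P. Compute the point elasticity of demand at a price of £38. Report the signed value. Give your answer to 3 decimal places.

At P = 38, Q = 1296.
dQ/dP = −38.
ε = (dQ/dP)(P/Q) = (-38)(38/1296).
|ε| > 1, so demand is elastic at this price.

-1.114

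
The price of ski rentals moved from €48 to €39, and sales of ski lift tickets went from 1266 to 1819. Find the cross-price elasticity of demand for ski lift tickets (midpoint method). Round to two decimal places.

ΔQ_x = 1819 − 1266 = 553; ΔP_y = 39 − 48 = -9.
Midpoints: P̄_y = 43.50, Q̄_x = 1542.5.
ε_xy = (ΔQ_x/ΔP_y)(P̄_y/Q̄_x) = (553/-9)(43.50/1542.5).
ε_xy < 0, so the goods are complements.

-1.73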